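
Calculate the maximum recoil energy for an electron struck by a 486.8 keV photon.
319.2434 keV

Maximum energy transfer occurs at θ = 180° (backscattering).

Initial photon: E₀ = 486.8 keV → λ₀ = 2.5469 pm

Maximum Compton shift (at 180°):
Δλ_max = 2λ_C = 2 × 2.4263 = 4.8526 pm

Final wavelength:
λ' = 2.5469 + 4.8526 = 7.3995 pm

Minimum photon energy (maximum energy to electron):
E'_min = hc/λ' = 167.5566 keV

Maximum electron kinetic energy:
K_max = E₀ - E'_min = 486.8000 - 167.5566 = 319.2434 keV

(Intermediate values are shown rounded; full precision is carried through to the final answer.)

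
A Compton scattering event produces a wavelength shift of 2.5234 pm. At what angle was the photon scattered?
92.29°

From the Compton formula Δλ = λ_C(1 - cos θ), we can solve for θ:

cos θ = 1 - Δλ/λ_C

Given:
- Δλ = 2.5234 pm
- λ_C = h/(m_e·c) ≈ 2.42631024 pm

cos θ = 1 - 2.5234/2.42631024
cos θ = 1 - 1.040015
cos θ = -0.040015

θ = arccos(-0.040015)
θ = 92.29°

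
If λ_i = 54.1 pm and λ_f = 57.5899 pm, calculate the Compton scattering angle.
116.00°

First find the wavelength shift:
Δλ = λ' - λ = 57.5899 - 54.1 = 3.4899 pm

Using Δλ = λ_C(1 - cos θ), with λ_C = h/(m_e·c) ≈ 2.42631024 pm:
cos θ = 1 - Δλ/λ_C
cos θ = 1 - 3.4899/2.42631024
cos θ = -0.438357

θ = arccos(-0.438357)
θ = 116.00°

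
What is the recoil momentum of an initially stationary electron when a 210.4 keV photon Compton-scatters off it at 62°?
1.0685e-22 kg·m/s

The electron is initially at rest, so by conservation of momentum:
p⃗_e = p⃗₀ − p⃗'  (incident photon momentum minus scattered photon momentum)

Photon momentum magnitudes (p = h/λ = E/c):
λ₀ = hc/E₀ = 5.8928 pm → p₀ = h/λ₀ = 1.1244e-22 kg·m/s
Δλ = λ_C(1 − cos 62°) = 1.2872 pm
λ' = 7.1800 pm → p' = h/λ' = 9.2285e-23 kg·m/s

The scattered photon makes angle θ = 62° with the incident direction, so by the law of cosines:
|p⃗_e|² = p₀² + p'² − 2p₀p'cos θ
|p⃗_e|² = (1.1244e-22)² + (9.2285e-23)² − 2·1.1244e-22·9.2285e-23·cos(62°)
|p⃗_e| = 1.0685e-22 kg·m/s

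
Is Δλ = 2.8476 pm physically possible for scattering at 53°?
No, inconsistent

Calculate the expected shift for θ = 53°:

Δλ_expected = λ_C(1 - cos(53°))
Δλ_expected = 2.4263 × (1 - cos(53°))
Δλ_expected = 2.4263 × 0.3982
Δλ_expected = 0.9661 pm

Given shift: 2.8476 pm
Expected shift: 0.9661 pm
Difference: 1.8815 pm

The values do not match. The given shift corresponds to θ ≈ 100.0°, not 53°.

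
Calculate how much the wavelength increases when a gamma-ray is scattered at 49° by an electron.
0.8345 pm

Using the Compton scattering formula:
Δλ = λ_C(1 - cos θ)

where λ_C = h/(m_e·c) ≈ 2.4263 pm is the Compton wavelength of an electron.

For θ = 49°:
cos(49°) = 0.6561
1 - cos(49°) = 0.3439

Δλ = 2.4263 × 0.3439
Δλ = 0.8345 pm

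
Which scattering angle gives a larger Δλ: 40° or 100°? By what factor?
100° produces the larger shift by a factor of 5.017

Calculate both shifts using Δλ = λ_C(1 - cos θ):

For θ₁ = 40°:
Δλ₁ = 2.4263 × (1 - cos(40°))
Δλ₁ = 2.4263 × 0.2340
Δλ₁ = 0.5676 pm

For θ₂ = 100°:
Δλ₂ = 2.4263 × (1 - cos(100°))
Δλ₂ = 2.4263 × 1.1736
Δλ₂ = 2.8476 pm

The 100° angle produces the larger shift.
Ratio: 2.8476/0.5676 = 5.017

(Intermediate values are shown rounded; full precision is carried through to the final answer.)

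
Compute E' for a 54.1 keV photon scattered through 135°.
45.8190 keV

First convert energy to wavelength:
λ = hc/E, with hc ≈ 1239.842 keV·pm (i.e. 1239.842 eV·nm)

For E = 54.1 keV = 54100 eV:
λ = 1239.842 keV·pm / 54.1 keV
λ = 22.9176 pm

Calculate the Compton shift:
Δλ = λ_C(1 - cos(135°)) = 2.4263 × 1.7071
Δλ = 4.1420 pm

Final wavelength:
λ' = 22.9176 + 4.1420 = 27.0596 pm

Final energy:
E' = hc/λ' = 1239.842 / 27.0596 = 45.8190 keV

(Intermediate values are shown rounded; full precision is carried through to the final answer.)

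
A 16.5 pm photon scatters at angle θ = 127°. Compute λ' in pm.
20.3865 pm

Using the Compton scattering formula:
λ' = λ + Δλ = λ + λ_C(1 - cos θ)

Given:
- Initial wavelength λ = 16.5 pm
- Scattering angle θ = 127°
- Compton wavelength λ_C ≈ 2.4263 pm

Calculate the shift:
Δλ = 2.4263 × (1 - cos(127°))
Δλ = 2.4263 × 1.6018
Δλ = 3.8865 pm

Final wavelength:
λ' = 16.5 + 3.8865 = 20.3865 pm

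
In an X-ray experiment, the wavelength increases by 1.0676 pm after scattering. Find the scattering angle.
55.94°

From the Compton formula Δλ = λ_C(1 - cos θ), we can solve for θ:

cos θ = 1 - Δλ/λ_C

Given:
- Δλ = 1.0676 pm
- λ_C = h/(m_e·c) ≈ 2.42631024 pm

cos θ = 1 - 1.0676/2.42631024
cos θ = 1 - 0.440010
cos θ = 0.559990

θ = arccos(0.559990)
θ = 55.94°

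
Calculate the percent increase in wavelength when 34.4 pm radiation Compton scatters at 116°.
10.1452%

Calculate the Compton shift:
Δλ = λ_C(1 - cos(116°))
Δλ = 2.4263 × (1 - cos(116°))
Δλ = 2.4263 × 1.4384
Δλ = 3.4899 pm

Percentage change:
(Δλ/λ₀) × 100 = (3.4899/34.4) × 100
= 10.1452%

(Intermediate values are shown rounded; full precision is carried through to the final answer.)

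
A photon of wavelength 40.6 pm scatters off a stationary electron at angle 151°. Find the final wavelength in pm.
45.1484 pm

Using the Compton scattering formula:
λ' = λ + Δλ = λ + λ_C(1 - cos θ)

Given:
- Initial wavelength λ = 40.6 pm
- Scattering angle θ = 151°
- Compton wavelength λ_C ≈ 2.4263 pm

Calculate the shift:
Δλ = 2.4263 × (1 - cos(151°))
Δλ = 2.4263 × 1.8746
Δλ = 4.5484 pm

Final wavelength:
λ' = 40.6 + 4.5484 = 45.1484 pm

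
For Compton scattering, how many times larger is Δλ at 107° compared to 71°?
107° produces the larger shift by a factor of 1.916

Calculate both shifts using Δλ = λ_C(1 - cos θ):

For θ₁ = 71°:
Δλ₁ = 2.4263 × (1 - cos(71°))
Δλ₁ = 2.4263 × 0.6744
Δλ₁ = 1.6364 pm

For θ₂ = 107°:
Δλ₂ = 2.4263 × (1 - cos(107°))
Δλ₂ = 2.4263 × 1.2924
Δλ₂ = 3.1357 pm

The 107° angle produces the larger shift.
Ratio: 3.1357/1.6364 = 1.916

(Intermediate values are shown rounded; full precision is carried through to the final answer.)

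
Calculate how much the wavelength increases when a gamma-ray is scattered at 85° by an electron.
2.2148 pm

Using the Compton scattering formula:
Δλ = λ_C(1 - cos θ)

where λ_C = h/(m_e·c) ≈ 2.4263 pm is the Compton wavelength of an electron.

For θ = 85°:
cos(85°) = 0.0872
1 - cos(85°) = 0.9128

Δλ = 2.4263 × 0.9128
Δλ = 2.2148 pm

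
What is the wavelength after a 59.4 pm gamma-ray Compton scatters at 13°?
59.4622 pm

Using the Compton scattering formula:
λ' = λ + Δλ = λ + λ_C(1 - cos θ)

Given:
- Initial wavelength λ = 59.4 pm
- Scattering angle θ = 13°
- Compton wavelength λ_C ≈ 2.4263 pm

Calculate the shift:
Δλ = 2.4263 × (1 - cos(13°))
Δλ = 2.4263 × 0.0256
Δλ = 0.0622 pm

Final wavelength:
λ' = 59.4 + 0.0622 = 59.4622 pm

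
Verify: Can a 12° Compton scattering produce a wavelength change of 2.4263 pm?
No, inconsistent

Calculate the expected shift for θ = 12°:

Δλ_expected = λ_C(1 - cos(12°))
Δλ_expected = 2.4263 × (1 - cos(12°))
Δλ_expected = 2.4263 × 0.0219
Δλ_expected = 0.0530 pm

Given shift: 2.4263 pm
Expected shift: 0.0530 pm
Difference: 2.3733 pm

The values do not match. The given shift corresponds to θ ≈ 90.0°, not 12°.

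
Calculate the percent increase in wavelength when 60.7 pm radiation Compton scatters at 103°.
4.8964%

Calculate the Compton shift:
Δλ = λ_C(1 - cos(103°))
Δλ = 2.4263 × (1 - cos(103°))
Δλ = 2.4263 × 1.2250
Δλ = 2.9721 pm

Percentage change:
(Δλ/λ₀) × 100 = (2.9721/60.7) × 100
= 4.8964%

(Intermediate values are shown rounded; full precision is carried through to the final answer.)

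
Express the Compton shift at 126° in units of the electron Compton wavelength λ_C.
1.5878 λ_C

The Compton shift formula is:
Δλ = λ_C(1 - cos θ)

Dividing both sides by λ_C:
Δλ/λ_C = 1 - cos θ

For θ = 126°:
Δλ/λ_C = 1 - cos(126°)
Δλ/λ_C = 1 - -0.5878
Δλ/λ_C = 1.5878

This means the shift is 1.5878 × λ_C = 3.8525 pm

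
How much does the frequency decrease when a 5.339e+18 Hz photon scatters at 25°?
2.153e+16 Hz (decrease)

Convert frequency to wavelength (c = 299792458 m/s):
λ₀ = c/f₀ = 299792458/5.339e+18 = 5.6151425e-11 m = 56.1514 pm

Calculate Compton shift:
Δλ = λ_C(1 - cos(25°)) = 0.2273 pm

Final wavelength:
λ' = λ₀ + Δλ = 56.1514 + 0.2273 = 56.3788 pm

Final frequency:
f' = c/λ' = 299792458/5.6378751e-11 = 5.3174725e+18 Hz

Frequency shift (decrease):
Δf = f₀ - f' = 5.339e+18 - 5.3174725e+18 = 2.153e+16 Hz

(Intermediate values are shown rounded; full precision is carried through to the final answer.)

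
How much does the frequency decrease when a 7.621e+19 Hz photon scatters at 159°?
4.145e+19 Hz (decrease)

Convert frequency to wavelength (c = 299792458 m/s):
λ₀ = c/f₀ = 299792458/7.621e+19 = 3.9337680e-12 m = 3.9338 pm

Calculate Compton shift:
Δλ = λ_C(1 - cos(159°)) = 4.6915 pm

Final wavelength:
λ' = λ₀ + Δλ = 3.9338 + 4.6915 = 8.6252 pm

Final frequency:
f' = c/λ' = 299792458/8.6252340e-12 = 3.4757603e+19 Hz

Frequency shift (decrease):
Δf = f₀ - f' = 7.621e+19 - 3.4757603e+19 = 4.145e+19 Hz

(Intermediate values are shown rounded; full precision is carried through to the final answer.)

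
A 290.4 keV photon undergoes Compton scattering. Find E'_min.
135.9171 keV (at θ = 180°)

The scattered photon has minimum energy when its wavelength is maximum, i.e., when the Compton shift Δλ = λ_C(1 − cos θ) is maximum. This occurs at θ = 180° (backscattering), giving Δλ_max = 2λ_C = 4.8526 pm.

Initial wavelength: λ₀ = hc/E₀ = 4.2694 pm
Maximum final wavelength: λ'_max = λ₀ + 2λ_C = 4.2694 + 4.8526 = 9.1220 pm
Minimum final energy: E'_min = hc/λ'_max = 135.9171 keV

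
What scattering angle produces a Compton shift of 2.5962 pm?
94.02°

From the Compton formula Δλ = λ_C(1 - cos θ), we can solve for θ:

cos θ = 1 - Δλ/λ_C

Given:
- Δλ = 2.5962 pm
- λ_C = h/(m_e·c) ≈ 2.42631024 pm

cos θ = 1 - 2.5962/2.42631024
cos θ = 1 - 1.070020
cos θ = -0.070020

θ = arccos(-0.070020)
θ = 94.02°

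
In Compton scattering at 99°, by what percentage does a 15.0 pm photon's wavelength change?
18.7058%

Calculate the Compton shift:
Δλ = λ_C(1 - cos(99°))
Δλ = 2.4263 × (1 - cos(99°))
Δλ = 2.4263 × 1.1564
Δλ = 2.8059 pm

Percentage change:
(Δλ/λ₀) × 100 = (2.8059/15.0) × 100
= 18.7058%

(Intermediate values are shown rounded; full precision is carried through to the final answer.)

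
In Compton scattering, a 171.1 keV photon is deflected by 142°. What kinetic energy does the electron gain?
64.0747 keV

By energy conservation: K_e = E_initial - E_final

First find the scattered photon energy:
Initial wavelength: λ = hc/E = 7.2463 pm
Compton shift: Δλ = λ_C(1 - cos(142°)) = 4.3383 pm
Final wavelength: λ' = 7.2463 + 4.3383 = 11.5846 pm
Final photon energy: E' = hc/λ' = 107.0253 keV

Electron kinetic energy:
K_e = E - E' = 171.1000 - 107.0253 = 64.0747 keV

(Intermediate values are shown rounded; full precision is carried through to the final answer.)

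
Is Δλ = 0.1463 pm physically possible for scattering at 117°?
No, inconsistent

Calculate the expected shift for θ = 117°:

Δλ_expected = λ_C(1 - cos(117°))
Δλ_expected = 2.4263 × (1 - cos(117°))
Δλ_expected = 2.4263 × 1.4540
Δλ_expected = 3.5278 pm

Given shift: 0.1463 pm
Expected shift: 3.5278 pm
Difference: 3.3815 pm

The values do not match. The given shift corresponds to θ ≈ 20.0°, not 117°.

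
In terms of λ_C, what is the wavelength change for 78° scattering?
0.7921 λ_C

The Compton shift formula is:
Δλ = λ_C(1 - cos θ)

Dividing both sides by λ_C:
Δλ/λ_C = 1 - cos θ

For θ = 78°:
Δλ/λ_C = 1 - cos(78°)
Δλ/λ_C = 1 - 0.2079
Δλ/λ_C = 0.7921

This means the shift is 0.7921 × λ_C = 1.9219 pm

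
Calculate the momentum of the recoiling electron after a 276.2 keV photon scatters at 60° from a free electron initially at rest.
1.3468e-22 kg·m/s

The electron is initially at rest, so by conservation of momentum:
p⃗_e = p⃗₀ − p⃗'  (incident photon momentum minus scattered photon momentum)

Photon momentum magnitudes (p = h/λ = E/c):
λ₀ = hc/E₀ = 4.4889 pm → p₀ = h/λ₀ = 1.4761e-22 kg·m/s
Δλ = λ_C(1 − cos 60°) = 1.2132 pm
λ' = 5.7021 pm → p' = h/λ' = 1.1620e-22 kg·m/s

The scattered photon makes angle θ = 60° with the incident direction, so by the law of cosines:
|p⃗_e|² = p₀² + p'² − 2p₀p'cos θ
|p⃗_e|² = (1.4761e-22)² + (1.1620e-22)² − 2·1.4761e-22·1.1620e-22·cos(60°)
|p⃗_e| = 1.3468e-22 kg·m/s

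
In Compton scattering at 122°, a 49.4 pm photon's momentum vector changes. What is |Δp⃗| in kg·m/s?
2.2647e-23 kg·m/s

Photon momentum magnitude is p = h/λ.

Initial momentum:
p₀ = h/λ = 6.6261e-34/4.9400e-11 = 1.3413e-23 kg·m/s

After scattering:
λ' = λ + Δλ = 49.4 + 3.7121 = 53.1121 pm
p' = h/λ' = 6.6261e-34/5.3112e-11 = 1.2476e-23 kg·m/s

Momentum is a vector; the scattered photon's direction makes angle θ = 122° with the incident direction. The magnitude of the vector change Δp⃗ = p⃗₀ − p⃗' is found from the law of cosines:
|Δp⃗|² = p₀² + p'² − 2p₀p'cos θ
|Δp⃗|² = (1.3413e-23)² + (1.2476e-23)² − 2·1.3413e-23·1.2476e-23·cos(122°)
|Δp⃗| = 2.2647e-23 kg·m/s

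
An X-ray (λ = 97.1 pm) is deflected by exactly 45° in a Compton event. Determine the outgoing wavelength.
97.8106 pm

Using the Compton formula: λ' = λ + λ_C(1 − cos θ)

For θ = 45°, cos θ = √2/2 (exact) ≈ 0.7071, so:
1 − cos 45° = 1 − (√2/2) ≈ 0.2929

Δλ = λ_C × 0.2929 = 2.4263 × 0.2929 = 0.7106 pm

λ' = 97.1 + 0.7106 = 97.8106 pm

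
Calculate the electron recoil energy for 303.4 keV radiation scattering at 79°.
98.4621 keV

By energy conservation: K_e = E_initial - E_final

First find the scattered photon energy:
Initial wavelength: λ = hc/E = 4.0865 pm
Compton shift: Δλ = λ_C(1 - cos(79°)) = 1.9633 pm
Final wavelength: λ' = 4.0865 + 1.9633 = 6.0498 pm
Final photon energy: E' = hc/λ' = 204.9379 keV

Electron kinetic energy:
K_e = E - E' = 303.4000 - 204.9379 = 98.4621 keV

(Intermediate values are shown rounded; full precision is carried through to the final answer.)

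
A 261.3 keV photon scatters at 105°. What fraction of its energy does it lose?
0.3916 (or 39.16%)

Calculate initial and final photon energies:

Initial: E₀ = 261.3 keV → λ₀ = 4.7449 pm
Compton shift: Δλ = 3.0543 pm
Final wavelength: λ' = 7.7992 pm
Final energy: E' = 158.9707 keV

Fractional energy loss:
(E₀ - E')/E₀ = (261.3000 - 158.9707)/261.3000
= 102.3293/261.3000
= 0.3916
= 39.16%

(Intermediate values are shown rounded; full precision is carried through to the final answer.)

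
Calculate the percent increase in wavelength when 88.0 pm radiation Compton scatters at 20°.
0.1663%

Calculate the Compton shift:
Δλ = λ_C(1 - cos(20°))
Δλ = 2.4263 × (1 - cos(20°))
Δλ = 2.4263 × 0.0603
Δλ = 0.1463 pm

Percentage change:
(Δλ/λ₀) × 100 = (0.1463/88.0) × 100
= 0.1663%

(Intermediate values are shown rounded; full precision is carried through to the final answer.)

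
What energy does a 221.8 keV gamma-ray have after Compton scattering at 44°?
197.7142 keV

First convert energy to wavelength:
λ = hc/E, with hc ≈ 1239.842 keV·pm (i.e. 1239.842 eV·nm)

For E = 221.8 keV = 221800 eV:
λ = 1239.842 keV·pm / 221.8 keV
λ = 5.5899 pm

Calculate the Compton shift:
Δλ = λ_C(1 - cos(44°)) = 2.4263 × 0.2807
Δλ = 0.6810 pm

Final wavelength:
λ' = 5.5899 + 0.6810 = 6.2709 pm

Final energy:
E' = hc/λ' = 1239.842 / 6.2709 = 197.7142 keV

(Intermediate values are shown rounded; full precision is carried through to the final answer.)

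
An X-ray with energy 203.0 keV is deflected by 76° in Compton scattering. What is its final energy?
156.0152 keV

First convert energy to wavelength:
λ = hc/E, with hc ≈ 1239.842 keV·pm (i.e. 1239.842 eV·nm)

For E = 203.0 keV = 203000 eV:
λ = 1239.842 keV·pm / 203.0 keV
λ = 6.1076 pm

Calculate the Compton shift:
Δλ = λ_C(1 - cos(76°)) = 2.4263 × 0.7581
Δλ = 1.8393 pm

Final wavelength:
λ' = 6.1076 + 1.8393 = 7.9469 pm

Final energy:
E' = hc/λ' = 1239.842 / 7.9469 = 156.0152 keV

(Intermediate values are shown rounded; full precision is carried through to the final answer.)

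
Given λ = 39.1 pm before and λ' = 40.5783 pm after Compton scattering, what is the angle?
67.00°

First find the wavelength shift:
Δλ = λ' - λ = 40.5783 - 39.1 = 1.4783 pm

Using Δλ = λ_C(1 - cos θ), with λ_C = h/(m_e·c) ≈ 2.42631024 pm:
cos θ = 1 - Δλ/λ_C
cos θ = 1 - 1.4783/2.42631024
cos θ = 0.390721

θ = arccos(0.390721)
θ = 67.00°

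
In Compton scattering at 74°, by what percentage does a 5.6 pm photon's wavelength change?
31.3844%

Calculate the Compton shift:
Δλ = λ_C(1 - cos(74°))
Δλ = 2.4263 × (1 - cos(74°))
Δλ = 2.4263 × 0.7244
Δλ = 1.7575 pm

Percentage change:
(Δλ/λ₀) × 100 = (1.7575/5.6) × 100
= 31.3844%

(Intermediate values are shown rounded; full precision is carried through to the final answer.)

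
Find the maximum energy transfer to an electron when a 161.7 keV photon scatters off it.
62.6724 keV

Maximum energy transfer occurs at θ = 180° (backscattering).

Initial photon: E₀ = 161.7 keV → λ₀ = 7.6675 pm

Maximum Compton shift (at 180°):
Δλ_max = 2λ_C = 2 × 2.4263 = 4.8526 pm

Final wavelength:
λ' = 7.6675 + 4.8526 = 12.5202 pm

Minimum photon energy (maximum energy to electron):
E'_min = hc/λ' = 99.0276 keV

Maximum electron kinetic energy:
K_max = E₀ - E'_min = 161.7000 - 99.0276 = 62.6724 keV

(Intermediate values are shown rounded; full precision is carried through to the final answer.)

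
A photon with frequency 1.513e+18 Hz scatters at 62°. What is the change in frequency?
9.766e+15 Hz (decrease)

Convert frequency to wavelength (c = 299792458 m/s):
λ₀ = c/f₀ = 299792458/1.513e+18 = 1.9814439e-10 m = 198.1444 pm

Calculate Compton shift:
Δλ = λ_C(1 - cos(62°)) = 1.2872 pm

Final wavelength:
λ' = λ₀ + Δλ = 198.1444 + 1.2872 = 199.4316 pm

Final frequency:
f' = c/λ' = 299792458/1.9943161e-10 = 1.5032344e+18 Hz

Frequency shift (decrease):
Δf = f₀ - f' = 1.513e+18 - 1.5032344e+18 = 9.766e+15 Hz

(Intermediate values are shown rounded; full precision is carried through to the final answer.)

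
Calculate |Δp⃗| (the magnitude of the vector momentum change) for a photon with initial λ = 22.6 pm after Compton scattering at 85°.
3.7896e-23 kg·m/s

Photon momentum magnitude is p = h/λ.

Initial momentum:
p₀ = h/λ = 6.6261e-34/2.2600e-11 = 2.9319e-23 kg·m/s

After scattering:
λ' = λ + Δλ = 22.6 + 2.2148 = 24.8148 pm
p' = h/λ' = 6.6261e-34/2.4815e-11 = 2.6702e-23 kg·m/s

Momentum is a vector; the scattered photon's direction makes angle θ = 85° with the incident direction. The magnitude of the vector change Δp⃗ = p⃗₀ − p⃗' is found from the law of cosines:
|Δp⃗|² = p₀² + p'² − 2p₀p'cos θ
|Δp⃗|² = (2.9319e-23)² + (2.6702e-23)² − 2·2.9319e-23·2.6702e-23·cos(85°)
|Δp⃗| = 3.7896e-23 kg·m/s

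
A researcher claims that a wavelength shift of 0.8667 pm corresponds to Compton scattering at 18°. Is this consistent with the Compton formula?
No, inconsistent

Calculate the expected shift for θ = 18°:

Δλ_expected = λ_C(1 - cos(18°))
Δλ_expected = 2.4263 × (1 - cos(18°))
Δλ_expected = 2.4263 × 0.0489
Δλ_expected = 0.1188 pm

Given shift: 0.8667 pm
Expected shift: 0.1188 pm
Difference: 0.7480 pm

The values do not match. The given shift corresponds to θ ≈ 50.0°, not 18°.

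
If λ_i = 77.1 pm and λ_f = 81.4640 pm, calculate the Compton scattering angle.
143.00°

First find the wavelength shift:
Δλ = λ' - λ = 81.4640 - 77.1 = 4.3640 pm

Using Δλ = λ_C(1 - cos θ), with λ_C = h/(m_e·c) ≈ 2.42631024 pm:
cos θ = 1 - Δλ/λ_C
cos θ = 1 - 4.3640/2.42631024
cos θ = -0.798616

θ = arccos(-0.798616)
θ = 143.00°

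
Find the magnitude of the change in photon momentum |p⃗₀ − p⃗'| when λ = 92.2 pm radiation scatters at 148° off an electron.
1.3496e-23 kg·m/s

Photon momentum magnitude is p = h/λ.

Initial momentum:
p₀ = h/λ = 6.6261e-34/9.2200e-11 = 7.1866e-24 kg·m/s

After scattering:
λ' = λ + Δλ = 92.2 + 4.4839 = 96.6839 pm
p' = h/λ' = 6.6261e-34/9.6684e-11 = 6.8533e-24 kg·m/s

Momentum is a vector; the scattered photon's direction makes angle θ = 148° with the incident direction. The magnitude of the vector change Δp⃗ = p⃗₀ − p⃗' is found from the law of cosines:
|Δp⃗|² = p₀² + p'² − 2p₀p'cos θ
|Δp⃗|² = (7.1866e-24)² + (6.8533e-24)² − 2·7.1866e-24·6.8533e-24·cos(148°)
|Δp⃗| = 1.3496e-23 kg·m/s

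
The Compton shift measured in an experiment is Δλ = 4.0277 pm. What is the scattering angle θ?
131.30°

From the Compton formula Δλ = λ_C(1 - cos θ), we can solve for θ:

cos θ = 1 - Δλ/λ_C

Given:
- Δλ = 4.0277 pm
- λ_C = h/(m_e·c) ≈ 2.42631024 pm

cos θ = 1 - 4.0277/2.42631024
cos θ = 1 - 1.660010
cos θ = -0.660010

θ = arccos(-0.660010)
θ = 131.30°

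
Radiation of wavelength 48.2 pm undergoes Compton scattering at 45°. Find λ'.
48.9106 pm

Using the Compton formula: λ' = λ + λ_C(1 − cos θ)

For θ = 45°, cos θ = √2/2 (exact) ≈ 0.7071, so:
1 − cos 45° = 1 − (√2/2) ≈ 0.2929

Δλ = λ_C × 0.2929 = 2.4263 × 0.2929 = 0.7106 pm

λ' = 48.2 + 0.7106 = 48.9106 pm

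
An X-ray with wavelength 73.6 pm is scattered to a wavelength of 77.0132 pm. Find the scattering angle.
114.00°

First find the wavelength shift:
Δλ = λ' - λ = 77.0132 - 73.6 = 3.4132 pm

Using Δλ = λ_C(1 - cos θ), with λ_C = h/(m_e·c) ≈ 2.42631024 pm:
cos θ = 1 - Δλ/λ_C
cos θ = 1 - 3.4132/2.42631024
cos θ = -0.406745

θ = arccos(-0.406745)
θ = 114.00°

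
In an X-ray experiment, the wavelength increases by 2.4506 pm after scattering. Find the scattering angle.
90.57°

From the Compton formula Δλ = λ_C(1 - cos θ), we can solve for θ:

cos θ = 1 - Δλ/λ_C

Given:
- Δλ = 2.4506 pm
- λ_C = h/(m_e·c) ≈ 2.42631024 pm

cos θ = 1 - 2.4506/2.42631024
cos θ = 1 - 1.010011
cos θ = -0.010011

θ = arccos(-0.010011)
θ = 90.57°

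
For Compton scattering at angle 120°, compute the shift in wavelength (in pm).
3.6395 pm

Using the Compton scattering formula:
Δλ = λ_C(1 - cos θ)

where λ_C = h/(m_e·c) ≈ 2.4263 pm is the Compton wavelength of an electron.

For θ = 120°:
cos(120°) = -0.5000
1 - cos(120°) = 1.5000

Δλ = 2.4263 × 1.5000
Δλ = 3.6395 pm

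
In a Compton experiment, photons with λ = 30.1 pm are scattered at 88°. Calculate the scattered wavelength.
32.4416 pm

Using the Compton scattering formula:
λ' = λ + Δλ = λ + λ_C(1 - cos θ)

Given:
- Initial wavelength λ = 30.1 pm
- Scattering angle θ = 88°
- Compton wavelength λ_C ≈ 2.4263 pm

Calculate the shift:
Δλ = 2.4263 × (1 - cos(88°))
Δλ = 2.4263 × 0.9651
Δλ = 2.3416 pm

Final wavelength:
λ' = 30.1 + 2.3416 = 32.4416 pm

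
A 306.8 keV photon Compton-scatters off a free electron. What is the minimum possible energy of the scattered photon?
139.4048 keV (at θ = 180°)

The scattered photon has minimum energy when its wavelength is maximum, i.e., when the Compton shift Δλ = λ_C(1 − cos θ) is maximum. This occurs at θ = 180° (backscattering), giving Δλ_max = 2λ_C = 4.8526 pm.

Initial wavelength: λ₀ = hc/E₀ = 4.0412 pm
Maximum final wavelength: λ'_max = λ₀ + 2λ_C = 4.0412 + 4.8526 = 8.8938 pm
Minimum final energy: E'_min = hc/λ'_max = 139.4048 keV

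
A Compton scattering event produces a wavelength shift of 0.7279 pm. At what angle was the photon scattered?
45.57°

From the Compton formula Δλ = λ_C(1 - cos θ), we can solve for θ:

cos θ = 1 - Δλ/λ_C

Given:
- Δλ = 0.7279 pm
- λ_C = h/(m_e·c) ≈ 2.42631024 pm

cos θ = 1 - 0.7279/2.42631024
cos θ = 1 - 0.300003
cos θ = 0.699997

θ = arccos(0.699997)
θ = 45.57°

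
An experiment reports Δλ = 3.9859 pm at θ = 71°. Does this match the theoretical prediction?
No, inconsistent

Calculate the expected shift for θ = 71°:

Δλ_expected = λ_C(1 - cos(71°))
Δλ_expected = 2.4263 × (1 - cos(71°))
Δλ_expected = 2.4263 × 0.6744
Δλ_expected = 1.6364 pm

Given shift: 3.9859 pm
Expected shift: 1.6364 pm
Difference: 2.3495 pm

The values do not match. The given shift corresponds to θ ≈ 130.0°, not 71°.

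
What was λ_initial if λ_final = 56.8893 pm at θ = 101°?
54.0000 pm

From λ' = λ + Δλ, we have λ = λ' - Δλ

First calculate the Compton shift:
Δλ = λ_C(1 - cos θ)
Δλ = 2.4263 × (1 - cos(101°))
Δλ = 2.4263 × 1.1908
Δλ = 2.8893 pm

Initial wavelength:
λ = λ' - Δλ
λ = 56.8893 - 2.8893
λ = 54.0000 pm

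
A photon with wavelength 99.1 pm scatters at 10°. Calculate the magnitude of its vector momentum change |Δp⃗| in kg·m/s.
1.1653e-24 kg·m/s

Photon momentum magnitude is p = h/λ.

Initial momentum:
p₀ = h/λ = 6.6261e-34/9.9100e-11 = 6.6862e-24 kg·m/s

After scattering:
λ' = λ + Δλ = 99.1 + 0.0369 = 99.1369 pm
p' = h/λ' = 6.6261e-34/9.9137e-11 = 6.6838e-24 kg·m/s

Momentum is a vector; the scattered photon's direction makes angle θ = 10° with the incident direction. The magnitude of the vector change Δp⃗ = p⃗₀ − p⃗' is found from the law of cosines:
|Δp⃗|² = p₀² + p'² − 2p₀p'cos θ
|Δp⃗|² = (6.6862e-24)² + (6.6838e-24)² − 2·6.6862e-24·6.6838e-24·cos(10°)
|Δp⃗| = 1.1653e-24 kg·m/s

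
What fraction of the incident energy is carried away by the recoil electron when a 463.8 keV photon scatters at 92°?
0.4844 (or 48.44%)

Calculate initial and final photon energies:

Initial: E₀ = 463.8 keV → λ₀ = 2.6732 pm
Compton shift: Δλ = 2.5110 pm
Final wavelength: λ' = 5.1842 pm
Final energy: E' = 239.1572 keV

Fractional energy loss:
(E₀ - E')/E₀ = (463.8000 - 239.1572)/463.8000
= 224.6428/463.8000
= 0.4844
= 48.44%

(Intermediate values are shown rounded; full precision is carried through to the final answer.)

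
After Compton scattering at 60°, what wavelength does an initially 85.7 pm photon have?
86.9132 pm

Using the Compton formula: λ' = λ + λ_C(1 − cos θ)

For θ = 60°, cos θ = 1/2 (exact) = 0.5000, so:
1 − cos 60° = 1 − (1/2) = 0.5000

Δλ = λ_C × 0.5000 = 2.4263 × 0.5000 = 1.2132 pm

λ' = 85.7 + 1.2132 = 86.9132 pm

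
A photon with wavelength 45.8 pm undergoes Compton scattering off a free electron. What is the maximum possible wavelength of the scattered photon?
50.6526 pm (at θ = 180°)

The Compton shift is Δλ = λ_C(1 − cos θ).

Since cos θ ranges from −1 to 1, the factor (1 − cos θ) ranges from 0 to 2; the maximum shift occurs at θ = 180° (backscattering):
Δλ_max = 2λ_C = 2 × 2.4263 pm = 4.8526 pm

Maximum scattered wavelength:
λ'_max = λ₀ + Δλ_max = 45.8 + 4.8526 = 50.6526 pm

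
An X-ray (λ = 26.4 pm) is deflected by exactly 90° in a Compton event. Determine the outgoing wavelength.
28.8263 pm

Using the Compton formula: λ' = λ + λ_C(1 − cos θ)

For θ = 90°, cos θ = 0 (exact) = 0.0000, so:
1 − cos 90° = 1 − (0) = 1.0000

Δλ = λ_C × 1.0000 = 2.4263 × 1.0000 = 2.4263 pm

λ' = 26.4 + 2.4263 = 28.8263 pm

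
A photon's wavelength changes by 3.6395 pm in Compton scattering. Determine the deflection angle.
120.00°

From the Compton formula Δλ = λ_C(1 - cos θ), we can solve for θ:

cos θ = 1 - Δλ/λ_C

Given:
- Δλ = 3.6395 pm
- λ_C = h/(m_e·c) ≈ 2.42631024 pm

cos θ = 1 - 3.6395/2.42631024
cos θ = 1 - 1.500014
cos θ = -0.500014

θ = arccos(-0.500014)
θ = 120.00°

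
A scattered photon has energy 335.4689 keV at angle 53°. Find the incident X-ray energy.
454.1999 keV

Convert final energy to wavelength (hc ≈ 1239.842 keV·pm):
λ' = hc/E' = 1239.842 / 335.4689 = 3.6958 pm

Calculate the Compton shift:
Δλ = λ_C(1 - cos(53°))
Δλ = 2.4263 × (1 - cos(53°))
Δλ = 0.9661 pm

Initial wavelength:
λ = λ' - Δλ = 3.6958 - 0.9661 = 2.7297 pm

Initial energy:
E = hc/λ = 1239.842 / 2.7297 = 454.1999 keV

(Intermediate values are shown rounded; full precision is carried through to the final answer.)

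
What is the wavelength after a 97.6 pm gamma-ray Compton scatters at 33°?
97.9914 pm

Using the Compton scattering formula:
λ' = λ + Δλ = λ + λ_C(1 - cos θ)

Given:
- Initial wavelength λ = 97.6 pm
- Scattering angle θ = 33°
- Compton wavelength λ_C ≈ 2.4263 pm

Calculate the shift:
Δλ = 2.4263 × (1 - cos(33°))
Δλ = 2.4263 × 0.1613
Δλ = 0.3914 pm

Final wavelength:
λ' = 97.6 + 0.3914 = 97.9914 pm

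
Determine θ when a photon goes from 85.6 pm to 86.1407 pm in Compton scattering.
39.00°

First find the wavelength shift:
Δλ = λ' - λ = 86.1407 - 85.6 = 0.5407 pm

Using Δλ = λ_C(1 - cos θ), with λ_C = h/(m_e·c) ≈ 2.42631024 pm:
cos θ = 1 - Δλ/λ_C
cos θ = 1 - 0.5407/2.42631024
cos θ = 0.777151

θ = arccos(0.777151)
θ = 39.00°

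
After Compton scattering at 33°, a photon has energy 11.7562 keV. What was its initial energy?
11.8000 keV

Convert final energy to wavelength (hc ≈ 1239.842 keV·pm):
λ' = hc/E' = 1239.842 / 11.7562 = 105.4628 pm

Calculate the Compton shift:
Δλ = λ_C(1 - cos(33°))
Δλ = 2.4263 × (1 - cos(33°))
Δλ = 0.3914 pm

Initial wavelength:
λ = λ' - Δλ = 105.4628 - 0.3914 = 105.0714 pm

Initial energy:
E = hc/λ = 1239.842 / 105.0714 = 11.8000 keV

(Intermediate values are shown rounded; full precision is carried through to the final answer.)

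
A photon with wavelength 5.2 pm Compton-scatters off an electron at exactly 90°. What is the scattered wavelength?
7.6263 pm

Using the Compton formula: λ' = λ + λ_C(1 − cos θ)

For θ = 90°, cos θ = 0 (exact) = 0.0000, so:
1 − cos 90° = 1 − (0) = 1.0000

Δλ = λ_C × 1.0000 = 2.4263 × 1.0000 = 2.4263 pm

λ' = 5.2 + 2.4263 = 7.6263 pm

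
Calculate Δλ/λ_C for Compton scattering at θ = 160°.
1.9397 λ_C

The Compton shift formula is:
Δλ = λ_C(1 - cos θ)

Dividing both sides by λ_C:
Δλ/λ_C = 1 - cos θ

For θ = 160°:
Δλ/λ_C = 1 - cos(160°)
Δλ/λ_C = 1 - -0.9397
Δλ/λ_C = 1.9397

This means the shift is 1.9397 × λ_C = 4.7063 pm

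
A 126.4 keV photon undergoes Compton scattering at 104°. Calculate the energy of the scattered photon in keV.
96.6952 keV

First convert energy to wavelength:
λ = hc/E, with hc ≈ 1239.842 keV·pm (i.e. 1239.842 eV·nm)

For E = 126.4 keV = 126400 eV:
λ = 1239.842 keV·pm / 126.4 keV
λ = 9.8089 pm

Calculate the Compton shift:
Δλ = λ_C(1 - cos(104°)) = 2.4263 × 1.2419
Δλ = 3.0133 pm

Final wavelength:
λ' = 9.8089 + 3.0133 = 12.8222 pm

Final energy:
E' = hc/λ' = 1239.842 / 12.8222 = 96.6952 keV

(Intermediate values are shown rounded; full precision is carried through to the final answer.)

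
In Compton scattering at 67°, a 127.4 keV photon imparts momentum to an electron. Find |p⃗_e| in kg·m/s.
7.0601e-23 kg·m/s

The electron is initially at rest, so by conservation of momentum:
p⃗_e = p⃗₀ − p⃗'  (incident photon momentum minus scattered photon momentum)

Photon momentum magnitudes (p = h/λ = E/c):
λ₀ = hc/E₀ = 9.7319 pm → p₀ = h/λ₀ = 6.8086e-23 kg·m/s
Δλ = λ_C(1 − cos 67°) = 1.4783 pm
λ' = 11.2102 pm → p' = h/λ' = 5.9108e-23 kg·m/s

The scattered photon makes angle θ = 67° with the incident direction, so by the law of cosines:
|p⃗_e|² = p₀² + p'² − 2p₀p'cos θ
|p⃗_e|² = (6.8086e-23)² + (5.9108e-23)² − 2·6.8086e-23·5.9108e-23·cos(67°)
|p⃗_e| = 7.0601e-23 kg·m/s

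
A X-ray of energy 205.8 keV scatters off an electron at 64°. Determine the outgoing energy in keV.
167.8369 keV

First convert energy to wavelength:
λ = hc/E, with hc ≈ 1239.842 keV·pm (i.e. 1239.842 eV·nm)

For E = 205.8 keV = 205800 eV:
λ = 1239.842 keV·pm / 205.8 keV
λ = 6.0245 pm

Calculate the Compton shift:
Δλ = λ_C(1 - cos(64°)) = 2.4263 × 0.5616
Δλ = 1.3627 pm

Final wavelength:
λ' = 6.0245 + 1.3627 = 7.3872 pm

Final energy:
E' = hc/λ' = 1239.842 / 7.3872 = 167.8369 keV

(Intermediate values are shown rounded; full precision is carried through to the final answer.)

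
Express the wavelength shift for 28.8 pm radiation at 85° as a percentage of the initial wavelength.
7.6904%

Calculate the Compton shift:
Δλ = λ_C(1 - cos(85°))
Δλ = 2.4263 × (1 - cos(85°))
Δλ = 2.4263 × 0.9128
Δλ = 2.2148 pm

Percentage change:
(Δλ/λ₀) × 100 = (2.2148/28.8) × 100
= 7.6904%

(Intermediate values are shown rounded; full precision is carried through to the final answer.)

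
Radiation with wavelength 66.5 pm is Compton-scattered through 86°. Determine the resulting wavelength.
68.7571 pm

Using the Compton scattering formula:
λ' = λ + Δλ = λ + λ_C(1 - cos θ)

Given:
- Initial wavelength λ = 66.5 pm
- Scattering angle θ = 86°
- Compton wavelength λ_C ≈ 2.4263 pm

Calculate the shift:
Δλ = 2.4263 × (1 - cos(86°))
Δλ = 2.4263 × 0.9302
Δλ = 2.2571 pm

Final wavelength:
λ' = 66.5 + 2.2571 = 68.7571 pm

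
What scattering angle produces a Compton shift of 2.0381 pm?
80.79°

From the Compton formula Δλ = λ_C(1 - cos θ), we can solve for θ:

cos θ = 1 - Δλ/λ_C

Given:
- Δλ = 2.0381 pm
- λ_C = h/(m_e·c) ≈ 2.42631024 pm

cos θ = 1 - 2.0381/2.42631024
cos θ = 1 - 0.840000
cos θ = 0.160000

θ = arccos(0.160000)
θ = 80.79°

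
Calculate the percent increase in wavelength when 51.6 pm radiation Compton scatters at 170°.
9.3329%

Calculate the Compton shift:
Δλ = λ_C(1 - cos(170°))
Δλ = 2.4263 × (1 - cos(170°))
Δλ = 2.4263 × 1.9848
Δλ = 4.8158 pm

Percentage change:
(Δλ/λ₀) × 100 = (4.8158/51.6) × 100
= 9.3329%

(Intermediate values are shown rounded; full precision is carried through to the final answer.)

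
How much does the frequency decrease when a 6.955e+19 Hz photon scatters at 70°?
1.880e+19 Hz (decrease)

Convert frequency to wavelength (c = 299792458 m/s):
λ₀ = c/f₀ = 299792458/6.955e+19 = 4.3104595e-12 m = 4.3105 pm

Calculate Compton shift:
Δλ = λ_C(1 - cos(70°)) = 1.5965 pm

Final wavelength:
λ' = λ₀ + Δλ = 4.3105 + 1.5965 = 5.9069 pm

Final frequency:
f' = c/λ' = 299792458/5.9069228e-12 = 5.0752730e+19 Hz

Frequency shift (decrease):
Δf = f₀ - f' = 6.955e+19 - 5.0752730e+19 = 1.880e+19 Hz

(Intermediate values are shown rounded; full precision is carried through to the final answer.)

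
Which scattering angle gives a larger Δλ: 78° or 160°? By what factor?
160° produces the larger shift by a factor of 2.449

Calculate both shifts using Δλ = λ_C(1 - cos θ):

For θ₁ = 78°:
Δλ₁ = 2.4263 × (1 - cos(78°))
Δλ₁ = 2.4263 × 0.7921
Δλ₁ = 1.9219 pm

For θ₂ = 160°:
Δλ₂ = 2.4263 × (1 - cos(160°))
Δλ₂ = 2.4263 × 1.9397
Δλ₂ = 4.7063 pm

The 160° angle produces the larger shift.
Ratio: 4.7063/1.9219 = 2.449

(Intermediate values are shown rounded; full precision is carried through to the final answer.)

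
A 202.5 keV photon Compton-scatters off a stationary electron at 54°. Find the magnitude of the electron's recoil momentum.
9.2362e-23 kg·m/s

The electron is initially at rest, so by conservation of momentum:
p⃗_e = p⃗₀ − p⃗'  (incident photon momentum minus scattered photon momentum)

Photon momentum magnitudes (p = h/λ = E/c):
λ₀ = hc/E₀ = 6.1227 pm → p₀ = h/λ₀ = 1.0822e-22 kg·m/s
Δλ = λ_C(1 − cos 54°) = 1.0002 pm
λ' = 7.1228 pm → p' = h/λ' = 9.3026e-23 kg·m/s

The scattered photon makes angle θ = 54° with the incident direction, so by the law of cosines:
|p⃗_e|² = p₀² + p'² − 2p₀p'cos θ
|p⃗_e|² = (1.0822e-22)² + (9.3026e-23)² − 2·1.0822e-22·9.3026e-23·cos(54°)
|p⃗_e| = 9.2362e-23 kg·m/s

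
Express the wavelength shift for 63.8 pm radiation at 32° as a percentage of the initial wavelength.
0.5779%

Calculate the Compton shift:
Δλ = λ_C(1 - cos(32°))
Δλ = 2.4263 × (1 - cos(32°))
Δλ = 2.4263 × 0.1520
Δλ = 0.3687 pm

Percentage change:
(Δλ/λ₀) × 100 = (0.3687/63.8) × 100
= 0.5779%

(Intermediate values are shown rounded; full precision is carried through to the final answer.)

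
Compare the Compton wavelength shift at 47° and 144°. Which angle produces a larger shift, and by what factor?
144° produces the larger shift by a factor of 5.689

Calculate both shifts using Δλ = λ_C(1 - cos θ):

For θ₁ = 47°:
Δλ₁ = 2.4263 × (1 - cos(47°))
Δλ₁ = 2.4263 × 0.3180
Δλ₁ = 0.7716 pm

For θ₂ = 144°:
Δλ₂ = 2.4263 × (1 - cos(144°))
Δλ₂ = 2.4263 × 1.8090
Δλ₂ = 4.3892 pm

The 144° angle produces the larger shift.
Ratio: 4.3892/0.7716 = 5.689

(Intermediate values are shown rounded; full precision is carried through to the final answer.)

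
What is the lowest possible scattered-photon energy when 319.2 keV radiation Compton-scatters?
141.9097 keV (at θ = 180°)

The scattered photon has minimum energy when its wavelength is maximum, i.e., when the Compton shift Δλ = λ_C(1 − cos θ) is maximum. This occurs at θ = 180° (backscattering), giving Δλ_max = 2λ_C = 4.8526 pm.

Initial wavelength: λ₀ = hc/E₀ = 3.8842 pm
Maximum final wavelength: λ'_max = λ₀ + 2λ_C = 3.8842 + 4.8526 = 8.7368 pm
Minimum final energy: E'_min = hc/λ'_max = 141.9097 keV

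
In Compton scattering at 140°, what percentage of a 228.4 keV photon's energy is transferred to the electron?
0.4411 (or 44.11%)

Calculate initial and final photon energies:

Initial: E₀ = 228.4 keV → λ₀ = 5.4284 pm
Compton shift: Δλ = 4.2850 pm
Final wavelength: λ' = 9.7134 pm
Final energy: E' = 127.6431 keV

Fractional energy loss:
(E₀ - E')/E₀ = (228.4000 - 127.6431)/228.4000
= 100.7569/228.4000
= 0.4411
= 44.11%

(Intermediate values are shown rounded; full precision is carried through to the final answer.)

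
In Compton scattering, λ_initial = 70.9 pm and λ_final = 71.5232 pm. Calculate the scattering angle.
42.00°

First find the wavelength shift:
Δλ = λ' - λ = 71.5232 - 70.9 = 0.6232 pm

Using Δλ = λ_C(1 - cos θ), with λ_C = h/(m_e·c) ≈ 2.42631024 pm:
cos θ = 1 - Δλ/λ_C
cos θ = 1 - 0.6232/2.42631024
cos θ = 0.743149

θ = arccos(0.743149)
θ = 42.00°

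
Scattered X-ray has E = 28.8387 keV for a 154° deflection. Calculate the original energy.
32.3000 keV

Convert final energy to wavelength (hc ≈ 1239.842 keV·pm):
λ' = hc/E' = 1239.842 / 28.8387 = 42.9923 pm

Calculate the Compton shift:
Δλ = λ_C(1 - cos(154°))
Δλ = 2.4263 × (1 - cos(154°))
Δλ = 4.6071 pm

Initial wavelength:
λ = λ' - Δλ = 42.9923 - 4.6071 = 38.3852 pm

Initial energy:
E = hc/λ = 1239.842 / 38.3852 = 32.3000 keV

(Intermediate values are shown rounded; full precision is carried through to the final answer.)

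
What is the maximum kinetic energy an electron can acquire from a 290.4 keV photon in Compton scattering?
154.4829 keV

Maximum energy transfer occurs at θ = 180° (backscattering).

Initial photon: E₀ = 290.4 keV → λ₀ = 4.2694 pm

Maximum Compton shift (at 180°):
Δλ_max = 2λ_C = 2 × 2.4263 = 4.8526 pm

Final wavelength:
λ' = 4.2694 + 4.8526 = 9.1220 pm

Minimum photon energy (maximum energy to electron):
E'_min = hc/λ' = 135.9171 keV

Maximum electron kinetic energy:
K_max = E₀ - E'_min = 290.4000 - 135.9171 = 154.4829 keV

(Intermediate values are shown rounded; full precision is carried through to the final answer.)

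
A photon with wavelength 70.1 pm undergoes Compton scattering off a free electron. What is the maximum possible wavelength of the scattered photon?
74.9526 pm (at θ = 180°)

The Compton shift is Δλ = λ_C(1 − cos θ).

Since cos θ ranges from −1 to 1, the factor (1 − cos θ) ranges from 0 to 2; the maximum shift occurs at θ = 180° (backscattering):
Δλ_max = 2λ_C = 2 × 2.4263 pm = 4.8526 pm

Maximum scattered wavelength:
λ'_max = λ₀ + Δλ_max = 70.1 + 4.8526 = 74.9526 pm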